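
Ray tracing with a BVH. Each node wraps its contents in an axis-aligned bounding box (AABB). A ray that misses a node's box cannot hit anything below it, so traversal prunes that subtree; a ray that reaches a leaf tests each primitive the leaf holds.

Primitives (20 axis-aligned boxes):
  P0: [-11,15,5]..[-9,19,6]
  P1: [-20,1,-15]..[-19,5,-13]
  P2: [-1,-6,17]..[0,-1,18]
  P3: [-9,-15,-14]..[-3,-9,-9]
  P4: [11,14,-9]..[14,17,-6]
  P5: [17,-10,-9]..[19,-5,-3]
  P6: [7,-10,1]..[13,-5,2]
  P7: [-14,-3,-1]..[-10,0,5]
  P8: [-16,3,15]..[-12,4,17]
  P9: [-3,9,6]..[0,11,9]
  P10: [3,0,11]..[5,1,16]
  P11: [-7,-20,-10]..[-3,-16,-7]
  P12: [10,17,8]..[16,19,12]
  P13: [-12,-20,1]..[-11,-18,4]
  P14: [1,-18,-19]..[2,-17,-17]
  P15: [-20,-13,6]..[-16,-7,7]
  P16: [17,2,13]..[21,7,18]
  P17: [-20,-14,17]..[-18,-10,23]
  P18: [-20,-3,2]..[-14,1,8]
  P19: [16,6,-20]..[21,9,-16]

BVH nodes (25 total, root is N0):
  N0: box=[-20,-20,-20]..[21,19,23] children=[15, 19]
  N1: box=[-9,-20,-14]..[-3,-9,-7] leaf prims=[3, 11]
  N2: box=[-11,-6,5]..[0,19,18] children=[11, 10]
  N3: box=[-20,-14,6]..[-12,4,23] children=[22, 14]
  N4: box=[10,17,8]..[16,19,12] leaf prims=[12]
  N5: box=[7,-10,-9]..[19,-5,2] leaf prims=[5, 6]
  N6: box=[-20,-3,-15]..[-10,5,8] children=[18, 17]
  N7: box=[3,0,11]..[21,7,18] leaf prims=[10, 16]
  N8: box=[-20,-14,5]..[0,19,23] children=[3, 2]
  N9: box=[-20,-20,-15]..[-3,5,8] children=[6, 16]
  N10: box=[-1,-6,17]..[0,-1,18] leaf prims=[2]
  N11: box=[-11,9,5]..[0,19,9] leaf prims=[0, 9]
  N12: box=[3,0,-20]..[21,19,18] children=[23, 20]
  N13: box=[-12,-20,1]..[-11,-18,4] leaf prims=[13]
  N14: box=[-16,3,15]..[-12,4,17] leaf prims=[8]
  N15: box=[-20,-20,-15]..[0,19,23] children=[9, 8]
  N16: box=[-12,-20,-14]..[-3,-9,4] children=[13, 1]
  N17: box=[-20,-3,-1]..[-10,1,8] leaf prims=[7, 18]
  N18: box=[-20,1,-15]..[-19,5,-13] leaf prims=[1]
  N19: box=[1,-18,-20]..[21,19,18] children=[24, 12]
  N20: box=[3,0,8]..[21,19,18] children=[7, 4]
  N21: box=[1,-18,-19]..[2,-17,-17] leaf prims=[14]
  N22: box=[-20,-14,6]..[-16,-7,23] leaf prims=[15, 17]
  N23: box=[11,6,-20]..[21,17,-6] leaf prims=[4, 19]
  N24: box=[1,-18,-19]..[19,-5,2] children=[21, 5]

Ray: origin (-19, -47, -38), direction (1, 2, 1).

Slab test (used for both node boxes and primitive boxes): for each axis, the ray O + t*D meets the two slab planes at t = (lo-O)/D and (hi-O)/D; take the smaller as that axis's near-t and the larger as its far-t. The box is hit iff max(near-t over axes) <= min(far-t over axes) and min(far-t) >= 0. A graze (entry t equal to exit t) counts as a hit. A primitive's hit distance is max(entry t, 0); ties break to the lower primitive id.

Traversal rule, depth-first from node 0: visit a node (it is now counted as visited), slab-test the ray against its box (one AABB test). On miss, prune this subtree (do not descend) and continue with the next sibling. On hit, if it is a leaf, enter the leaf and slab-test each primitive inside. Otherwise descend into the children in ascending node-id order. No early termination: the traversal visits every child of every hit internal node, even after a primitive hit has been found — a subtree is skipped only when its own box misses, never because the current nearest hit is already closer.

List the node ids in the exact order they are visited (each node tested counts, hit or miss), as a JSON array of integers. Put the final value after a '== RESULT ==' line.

Trace the traversal:
N0 x:[-1,40] y:[27/2,33] z:[18,61] -> hit [18,33], descend [15, 19]
  N15 x:[-1,19] y:[27/2,33] z:[23,61] -> miss, prune
  N19 x:[20,40] y:[29/2,33] z:[18,56] -> hit [20,33], descend [12, 24]
    N12 x:[22,40] y:[47/2,33] z:[18,56] -> hit [47/2,33], descend [20, 23]
      N20 x:[22,40] y:[47/2,33] z:[46,56] -> miss, prune
      N23 x:[30,40] y:[53/2,32] z:[18,32] -> hit [30,32] leaf, test {P4@t=61/2, P19(miss)}
    N24 x:[20,38] y:[29/2,21] z:[19,40] -> hit [20,21], descend [5, 21]
      N5 x:[26,38] y:[37/2,21] z:[29,40] -> miss, prune
      N21 x:[20,21] y:[29/2,15] z:[19,21] -> miss, prune

Summary -> nodes [0, 15, 19, 12, 20, 23, 24, 5, 21]; box-tests=9; leaf-entries=1; first=P4

== RESULT ==
[0, 15, 19, 12, 20, 23, 24, 5, 21]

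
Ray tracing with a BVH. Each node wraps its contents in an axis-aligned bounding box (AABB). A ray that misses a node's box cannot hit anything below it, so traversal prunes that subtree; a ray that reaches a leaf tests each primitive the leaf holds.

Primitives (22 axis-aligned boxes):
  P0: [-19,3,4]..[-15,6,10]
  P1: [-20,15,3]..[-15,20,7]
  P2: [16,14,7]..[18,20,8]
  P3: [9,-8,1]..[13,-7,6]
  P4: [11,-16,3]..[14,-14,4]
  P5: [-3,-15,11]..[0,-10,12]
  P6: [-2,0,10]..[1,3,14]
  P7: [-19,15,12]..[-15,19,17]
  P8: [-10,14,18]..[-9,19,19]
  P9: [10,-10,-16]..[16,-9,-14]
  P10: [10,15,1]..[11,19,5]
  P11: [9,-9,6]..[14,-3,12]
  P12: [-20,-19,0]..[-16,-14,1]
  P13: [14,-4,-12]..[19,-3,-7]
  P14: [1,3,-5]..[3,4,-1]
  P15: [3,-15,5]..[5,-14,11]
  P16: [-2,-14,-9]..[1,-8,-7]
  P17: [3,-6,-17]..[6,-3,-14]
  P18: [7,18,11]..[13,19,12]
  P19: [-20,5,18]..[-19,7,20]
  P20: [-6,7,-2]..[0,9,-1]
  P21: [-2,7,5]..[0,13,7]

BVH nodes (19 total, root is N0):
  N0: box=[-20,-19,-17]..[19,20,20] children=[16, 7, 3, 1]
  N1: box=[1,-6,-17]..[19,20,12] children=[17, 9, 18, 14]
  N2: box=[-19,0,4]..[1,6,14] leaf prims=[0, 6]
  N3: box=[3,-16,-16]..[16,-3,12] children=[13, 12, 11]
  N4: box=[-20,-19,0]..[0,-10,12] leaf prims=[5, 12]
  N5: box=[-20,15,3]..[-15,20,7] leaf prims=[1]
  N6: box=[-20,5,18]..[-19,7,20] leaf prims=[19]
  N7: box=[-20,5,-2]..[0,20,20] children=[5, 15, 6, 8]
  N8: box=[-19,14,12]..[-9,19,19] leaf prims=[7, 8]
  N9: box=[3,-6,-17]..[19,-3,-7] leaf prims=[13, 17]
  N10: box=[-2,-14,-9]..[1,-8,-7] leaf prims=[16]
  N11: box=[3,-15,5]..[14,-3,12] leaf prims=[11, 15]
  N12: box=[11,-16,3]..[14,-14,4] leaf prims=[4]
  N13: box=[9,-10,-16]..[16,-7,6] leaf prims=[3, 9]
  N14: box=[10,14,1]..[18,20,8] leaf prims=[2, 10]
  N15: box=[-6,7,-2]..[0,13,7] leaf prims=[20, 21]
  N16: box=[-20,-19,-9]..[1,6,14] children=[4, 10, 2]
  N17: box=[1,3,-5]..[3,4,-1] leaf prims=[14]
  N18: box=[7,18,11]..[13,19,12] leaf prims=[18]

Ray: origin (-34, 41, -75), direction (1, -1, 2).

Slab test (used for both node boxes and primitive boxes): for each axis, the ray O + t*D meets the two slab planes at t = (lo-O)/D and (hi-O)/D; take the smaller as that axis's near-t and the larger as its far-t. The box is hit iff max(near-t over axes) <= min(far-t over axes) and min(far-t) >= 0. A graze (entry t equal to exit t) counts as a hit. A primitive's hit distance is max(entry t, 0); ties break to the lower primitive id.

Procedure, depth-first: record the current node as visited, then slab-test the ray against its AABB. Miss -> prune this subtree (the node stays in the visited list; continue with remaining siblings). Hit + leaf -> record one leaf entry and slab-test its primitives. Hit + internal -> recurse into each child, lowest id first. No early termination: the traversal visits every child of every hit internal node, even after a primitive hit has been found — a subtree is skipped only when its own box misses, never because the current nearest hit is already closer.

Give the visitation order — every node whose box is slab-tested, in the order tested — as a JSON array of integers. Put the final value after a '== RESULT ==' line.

Traverse from the root:
N0 x:[14,53] y:[21,60] z:[29,95/2] -> hit [29,95/2], descend [1, 3, 7, 16]
  N1 x:[35,53] y:[21,47] z:[29,87/2] -> hit [35,87/2], descend [9, 14, 17, 18]
    N9 x:[37,53] y:[44,47] z:[29,34] -> miss, prune
    N14 x:[44,52] y:[21,27] z:[38,83/2] -> miss, prune
    N17 x:[35,37] y:[37,38] z:[35,37] -> hit [37,37] leaf, test {P14@t=37}
    N18 x:[41,47] y:[22,23] z:[43,87/2] -> miss, prune
  N3 x:[37,50] y:[44,57] z:[59/2,87/2] -> miss, prune
  N7 x:[14,34] y:[21,36] z:[73/2,95/2] -> miss, prune
  N16 x:[14,35] y:[35,60] z:[33,89/2] -> hit [35,35], descend [2, 4, 10]
    N2 x:[15,35] y:[35,41] z:[79/2,89/2] -> miss, prune
    N4 x:[14,34] y:[51,60] z:[75/2,87/2] -> miss, prune
    N10 x:[32,35] y:[49,55] z:[33,34] -> miss, prune

Visited [0, 1, 9, 14, 17, 18, 3, 7, 16, 2, 4, 10]. Tests: 12 box, 1 leaf. Nearest: P14.

== RESULT ==
[0, 1, 9, 14, 17, 18, 3, 7, 16, 2, 4, 10]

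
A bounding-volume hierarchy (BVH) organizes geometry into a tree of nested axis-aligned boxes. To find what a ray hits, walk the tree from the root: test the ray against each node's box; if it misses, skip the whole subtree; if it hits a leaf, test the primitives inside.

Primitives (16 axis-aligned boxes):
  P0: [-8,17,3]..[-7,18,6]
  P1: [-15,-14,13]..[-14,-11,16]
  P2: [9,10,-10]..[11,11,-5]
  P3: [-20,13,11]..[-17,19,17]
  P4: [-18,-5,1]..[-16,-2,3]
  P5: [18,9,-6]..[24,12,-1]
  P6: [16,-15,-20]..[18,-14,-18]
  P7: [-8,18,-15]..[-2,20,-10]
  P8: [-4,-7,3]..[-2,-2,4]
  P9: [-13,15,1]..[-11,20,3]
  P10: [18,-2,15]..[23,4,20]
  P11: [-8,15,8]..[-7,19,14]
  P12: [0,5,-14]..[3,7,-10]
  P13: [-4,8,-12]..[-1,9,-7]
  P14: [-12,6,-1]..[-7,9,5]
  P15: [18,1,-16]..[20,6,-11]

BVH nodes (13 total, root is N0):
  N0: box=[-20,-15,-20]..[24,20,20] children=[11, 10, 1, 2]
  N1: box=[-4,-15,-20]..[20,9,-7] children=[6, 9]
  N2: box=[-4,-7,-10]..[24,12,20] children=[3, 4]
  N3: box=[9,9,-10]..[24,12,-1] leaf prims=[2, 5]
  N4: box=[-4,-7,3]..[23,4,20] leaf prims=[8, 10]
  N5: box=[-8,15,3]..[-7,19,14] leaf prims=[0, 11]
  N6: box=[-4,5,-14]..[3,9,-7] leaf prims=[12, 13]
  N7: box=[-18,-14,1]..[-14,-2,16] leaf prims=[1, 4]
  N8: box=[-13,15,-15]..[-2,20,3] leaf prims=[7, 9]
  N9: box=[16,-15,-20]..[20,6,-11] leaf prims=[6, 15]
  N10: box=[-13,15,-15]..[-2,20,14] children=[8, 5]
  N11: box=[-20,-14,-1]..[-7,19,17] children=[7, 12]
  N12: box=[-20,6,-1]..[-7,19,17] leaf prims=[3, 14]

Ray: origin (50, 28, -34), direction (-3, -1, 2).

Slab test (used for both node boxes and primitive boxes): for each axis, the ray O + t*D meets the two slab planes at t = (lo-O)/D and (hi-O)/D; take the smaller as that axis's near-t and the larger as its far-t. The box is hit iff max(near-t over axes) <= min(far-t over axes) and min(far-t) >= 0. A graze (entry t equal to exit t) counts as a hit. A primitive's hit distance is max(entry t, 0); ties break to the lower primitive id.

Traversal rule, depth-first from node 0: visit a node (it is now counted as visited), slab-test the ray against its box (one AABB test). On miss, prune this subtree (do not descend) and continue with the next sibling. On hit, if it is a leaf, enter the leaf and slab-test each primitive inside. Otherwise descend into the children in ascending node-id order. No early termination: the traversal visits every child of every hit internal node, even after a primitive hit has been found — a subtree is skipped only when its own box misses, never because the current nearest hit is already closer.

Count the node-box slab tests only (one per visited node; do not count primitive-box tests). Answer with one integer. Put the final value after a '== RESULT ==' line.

Walk:
N0 x:[26/3,70/3] y:[8,43] z:[7,27] -> hit [26/3,70/3], descend [1, 2, 10, 11]
  N1 x:[10,18] y:[19,43] z:[7,27/2] -> miss, prune
  N2 x:[26/3,18] y:[16,35] z:[12,27] -> hit [16,18], descend [3, 4]
    N3 x:[26/3,41/3] y:[16,19] z:[12,33/2] -> miss, prune
    N4 x:[9,18] y:[24,35] z:[37/2,27] -> miss, prune
  N10 x:[52/3,21] y:[8,13] z:[19/2,24] -> miss, prune
  N11 x:[19,70/3] y:[9,42] z:[33/2,51/2] -> hit [19,70/3], descend [7, 12]
    N7 x:[64/3,68/3] y:[30,42] z:[35/2,25] -> miss, prune
    N12 x:[19,70/3] y:[9,22] z:[33/2,51/2] -> hit [19,22] leaf, test {P3(miss), P14@t=19}

Summary -> nodes [0, 1, 2, 3, 4, 10, 11, 7, 12]; box-tests=9; leaf-entries=1; first=P14

== RESULT ==
9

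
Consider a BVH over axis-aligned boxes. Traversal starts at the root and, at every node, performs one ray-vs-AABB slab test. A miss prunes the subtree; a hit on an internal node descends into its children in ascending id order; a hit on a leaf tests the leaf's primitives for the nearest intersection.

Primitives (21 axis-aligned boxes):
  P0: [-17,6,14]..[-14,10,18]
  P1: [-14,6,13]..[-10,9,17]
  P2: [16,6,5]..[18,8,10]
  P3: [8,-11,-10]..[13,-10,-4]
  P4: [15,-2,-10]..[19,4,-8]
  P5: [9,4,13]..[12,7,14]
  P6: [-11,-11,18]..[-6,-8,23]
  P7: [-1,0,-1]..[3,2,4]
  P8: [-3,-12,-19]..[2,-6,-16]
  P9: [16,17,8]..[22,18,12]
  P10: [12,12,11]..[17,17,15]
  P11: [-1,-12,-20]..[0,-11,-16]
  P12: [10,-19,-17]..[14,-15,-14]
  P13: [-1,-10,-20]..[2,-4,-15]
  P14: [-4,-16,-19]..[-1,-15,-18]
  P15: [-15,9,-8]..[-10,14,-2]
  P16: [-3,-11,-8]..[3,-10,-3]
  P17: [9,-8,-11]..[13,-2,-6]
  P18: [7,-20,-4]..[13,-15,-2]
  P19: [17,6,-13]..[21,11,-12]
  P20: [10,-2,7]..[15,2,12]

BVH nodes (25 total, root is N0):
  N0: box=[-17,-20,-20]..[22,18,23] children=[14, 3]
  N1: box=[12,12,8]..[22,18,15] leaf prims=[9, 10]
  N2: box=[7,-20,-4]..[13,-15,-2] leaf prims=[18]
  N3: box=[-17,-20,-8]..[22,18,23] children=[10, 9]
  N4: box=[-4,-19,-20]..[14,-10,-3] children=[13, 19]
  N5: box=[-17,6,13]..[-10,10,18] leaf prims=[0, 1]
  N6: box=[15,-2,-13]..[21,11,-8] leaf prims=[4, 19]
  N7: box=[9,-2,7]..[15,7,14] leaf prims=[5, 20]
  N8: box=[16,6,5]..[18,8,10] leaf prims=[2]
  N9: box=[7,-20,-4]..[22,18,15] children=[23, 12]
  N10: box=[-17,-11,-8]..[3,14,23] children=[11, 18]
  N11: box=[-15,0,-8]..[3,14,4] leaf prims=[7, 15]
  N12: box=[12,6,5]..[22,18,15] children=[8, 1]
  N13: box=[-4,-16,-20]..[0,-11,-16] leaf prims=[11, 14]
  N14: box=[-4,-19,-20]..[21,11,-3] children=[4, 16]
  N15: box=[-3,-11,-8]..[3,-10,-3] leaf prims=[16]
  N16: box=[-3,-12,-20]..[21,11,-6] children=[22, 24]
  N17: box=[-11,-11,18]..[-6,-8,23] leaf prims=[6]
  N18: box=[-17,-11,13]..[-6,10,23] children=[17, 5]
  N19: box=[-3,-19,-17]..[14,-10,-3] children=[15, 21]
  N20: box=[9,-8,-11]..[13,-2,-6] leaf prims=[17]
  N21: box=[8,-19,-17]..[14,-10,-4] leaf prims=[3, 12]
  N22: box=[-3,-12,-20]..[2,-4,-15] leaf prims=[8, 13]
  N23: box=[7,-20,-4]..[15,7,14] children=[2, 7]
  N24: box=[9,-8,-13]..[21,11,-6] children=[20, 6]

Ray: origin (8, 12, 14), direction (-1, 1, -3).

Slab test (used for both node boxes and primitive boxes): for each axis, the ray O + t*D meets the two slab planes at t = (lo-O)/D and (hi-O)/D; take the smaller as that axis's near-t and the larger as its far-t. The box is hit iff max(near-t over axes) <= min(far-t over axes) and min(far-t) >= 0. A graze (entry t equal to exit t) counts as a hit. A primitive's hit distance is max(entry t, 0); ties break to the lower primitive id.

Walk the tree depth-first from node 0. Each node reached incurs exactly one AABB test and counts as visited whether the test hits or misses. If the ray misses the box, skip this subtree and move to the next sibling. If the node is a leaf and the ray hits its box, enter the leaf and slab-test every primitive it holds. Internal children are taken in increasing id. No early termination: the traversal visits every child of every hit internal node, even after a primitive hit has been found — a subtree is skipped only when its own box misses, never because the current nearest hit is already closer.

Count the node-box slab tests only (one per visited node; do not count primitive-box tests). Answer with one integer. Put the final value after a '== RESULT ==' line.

Traverse from the root:
N0 x:[-14,25] y:[-32,6] z:[-3,34/3] -> hit [-3,6], descend [3, 14]
  N3 x:[-14,25] y:[-32,6] z:[-3,22/3] -> hit [-3,6], descend [9, 10]
    N9 x:[-14,1] y:[-32,6] z:[-1/3,6] -> hit [-1/3,1], descend [12, 23]
      N12 x:[-14,-4] y:[-6,6] z:[-1/3,3] -> miss, prune
      N23 x:[-7,1] y:[-32,-5] z:[0,6] -> miss, prune
    N10 x:[5,25] y:[-23,2] z:[-3,22/3] -> miss, prune
  N14 x:[-13,12] y:[-31,-1] z:[17/3,34/3] -> miss, prune

order=[0, 3, 9, 12, 23, 10, 14]  |boxes|=7  |leaves|=0  hit=miss

== RESULT ==
7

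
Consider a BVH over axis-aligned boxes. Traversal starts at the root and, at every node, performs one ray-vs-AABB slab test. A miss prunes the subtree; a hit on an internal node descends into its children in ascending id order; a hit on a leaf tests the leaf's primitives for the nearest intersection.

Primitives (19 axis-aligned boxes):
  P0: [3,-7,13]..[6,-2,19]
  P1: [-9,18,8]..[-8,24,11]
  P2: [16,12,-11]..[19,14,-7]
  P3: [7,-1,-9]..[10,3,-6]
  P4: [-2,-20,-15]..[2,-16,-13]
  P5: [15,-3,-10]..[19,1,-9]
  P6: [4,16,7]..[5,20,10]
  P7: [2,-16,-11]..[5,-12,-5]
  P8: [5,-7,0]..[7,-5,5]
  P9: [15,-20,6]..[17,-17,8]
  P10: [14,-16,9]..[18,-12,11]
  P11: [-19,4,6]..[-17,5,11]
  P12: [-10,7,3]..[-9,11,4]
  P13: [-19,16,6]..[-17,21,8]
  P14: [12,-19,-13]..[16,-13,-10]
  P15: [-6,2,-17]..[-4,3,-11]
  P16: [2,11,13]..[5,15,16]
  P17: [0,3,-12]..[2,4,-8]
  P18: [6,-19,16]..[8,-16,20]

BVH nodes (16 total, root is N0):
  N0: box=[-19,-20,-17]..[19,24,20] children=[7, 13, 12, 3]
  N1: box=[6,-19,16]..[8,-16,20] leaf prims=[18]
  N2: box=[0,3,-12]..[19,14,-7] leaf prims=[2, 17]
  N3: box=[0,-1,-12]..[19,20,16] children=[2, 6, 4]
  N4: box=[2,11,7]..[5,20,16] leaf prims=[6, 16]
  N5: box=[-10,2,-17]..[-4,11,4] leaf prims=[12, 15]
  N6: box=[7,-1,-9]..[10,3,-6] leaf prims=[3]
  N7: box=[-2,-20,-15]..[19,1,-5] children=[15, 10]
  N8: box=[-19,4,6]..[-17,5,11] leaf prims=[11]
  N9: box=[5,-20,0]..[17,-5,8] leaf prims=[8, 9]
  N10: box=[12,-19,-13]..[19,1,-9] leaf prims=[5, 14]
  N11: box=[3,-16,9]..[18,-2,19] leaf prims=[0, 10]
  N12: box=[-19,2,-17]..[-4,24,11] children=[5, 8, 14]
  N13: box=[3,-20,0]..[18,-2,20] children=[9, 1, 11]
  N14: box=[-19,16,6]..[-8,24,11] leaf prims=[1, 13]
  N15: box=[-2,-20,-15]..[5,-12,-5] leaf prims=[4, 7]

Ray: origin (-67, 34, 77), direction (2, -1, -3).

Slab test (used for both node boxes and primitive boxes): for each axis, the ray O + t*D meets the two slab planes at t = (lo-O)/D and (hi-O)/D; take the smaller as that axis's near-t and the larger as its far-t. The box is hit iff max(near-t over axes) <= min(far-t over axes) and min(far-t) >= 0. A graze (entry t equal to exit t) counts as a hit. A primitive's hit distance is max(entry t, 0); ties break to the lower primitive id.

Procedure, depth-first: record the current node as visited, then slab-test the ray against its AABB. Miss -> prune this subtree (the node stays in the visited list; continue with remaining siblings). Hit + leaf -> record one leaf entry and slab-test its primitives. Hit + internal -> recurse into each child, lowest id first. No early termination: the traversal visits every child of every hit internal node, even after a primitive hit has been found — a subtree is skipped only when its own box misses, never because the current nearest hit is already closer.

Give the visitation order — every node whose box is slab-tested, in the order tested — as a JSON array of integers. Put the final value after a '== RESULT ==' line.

Walk:
N0 x:[24,43] y:[10,54] z:[19,94/3] -> hit [24,94/3], descend [3, 7, 12, 13]
  N3 x:[67/2,43] y:[14,35] z:[61/3,89/3] -> miss, prune
  N7 x:[65/2,43] y:[33,54] z:[82/3,92/3] -> miss, prune
  N12 x:[24,63/2] y:[10,32] z:[22,94/3] -> hit [24,94/3], descend [5, 8, 14]
    N5 x:[57/2,63/2] y:[23,32] z:[73/3,94/3] -> hit [57/2,94/3] leaf, test {P12(miss), P15@t=31}
    N8 x:[24,25] y:[29,30] z:[22,71/3] -> miss, prune
    N14 x:[24,59/2] y:[10,18] z:[22,71/3] -> miss, prune
  N13 x:[35,85/2] y:[36,54] z:[19,77/3] -> miss, prune

Visited [0, 3, 7, 12, 5, 8, 14, 13]. Tests: 8 box, 1 leaf. Nearest: P15.

== RESULT ==
[0, 3, 7, 12, 5, 8, 14, 13]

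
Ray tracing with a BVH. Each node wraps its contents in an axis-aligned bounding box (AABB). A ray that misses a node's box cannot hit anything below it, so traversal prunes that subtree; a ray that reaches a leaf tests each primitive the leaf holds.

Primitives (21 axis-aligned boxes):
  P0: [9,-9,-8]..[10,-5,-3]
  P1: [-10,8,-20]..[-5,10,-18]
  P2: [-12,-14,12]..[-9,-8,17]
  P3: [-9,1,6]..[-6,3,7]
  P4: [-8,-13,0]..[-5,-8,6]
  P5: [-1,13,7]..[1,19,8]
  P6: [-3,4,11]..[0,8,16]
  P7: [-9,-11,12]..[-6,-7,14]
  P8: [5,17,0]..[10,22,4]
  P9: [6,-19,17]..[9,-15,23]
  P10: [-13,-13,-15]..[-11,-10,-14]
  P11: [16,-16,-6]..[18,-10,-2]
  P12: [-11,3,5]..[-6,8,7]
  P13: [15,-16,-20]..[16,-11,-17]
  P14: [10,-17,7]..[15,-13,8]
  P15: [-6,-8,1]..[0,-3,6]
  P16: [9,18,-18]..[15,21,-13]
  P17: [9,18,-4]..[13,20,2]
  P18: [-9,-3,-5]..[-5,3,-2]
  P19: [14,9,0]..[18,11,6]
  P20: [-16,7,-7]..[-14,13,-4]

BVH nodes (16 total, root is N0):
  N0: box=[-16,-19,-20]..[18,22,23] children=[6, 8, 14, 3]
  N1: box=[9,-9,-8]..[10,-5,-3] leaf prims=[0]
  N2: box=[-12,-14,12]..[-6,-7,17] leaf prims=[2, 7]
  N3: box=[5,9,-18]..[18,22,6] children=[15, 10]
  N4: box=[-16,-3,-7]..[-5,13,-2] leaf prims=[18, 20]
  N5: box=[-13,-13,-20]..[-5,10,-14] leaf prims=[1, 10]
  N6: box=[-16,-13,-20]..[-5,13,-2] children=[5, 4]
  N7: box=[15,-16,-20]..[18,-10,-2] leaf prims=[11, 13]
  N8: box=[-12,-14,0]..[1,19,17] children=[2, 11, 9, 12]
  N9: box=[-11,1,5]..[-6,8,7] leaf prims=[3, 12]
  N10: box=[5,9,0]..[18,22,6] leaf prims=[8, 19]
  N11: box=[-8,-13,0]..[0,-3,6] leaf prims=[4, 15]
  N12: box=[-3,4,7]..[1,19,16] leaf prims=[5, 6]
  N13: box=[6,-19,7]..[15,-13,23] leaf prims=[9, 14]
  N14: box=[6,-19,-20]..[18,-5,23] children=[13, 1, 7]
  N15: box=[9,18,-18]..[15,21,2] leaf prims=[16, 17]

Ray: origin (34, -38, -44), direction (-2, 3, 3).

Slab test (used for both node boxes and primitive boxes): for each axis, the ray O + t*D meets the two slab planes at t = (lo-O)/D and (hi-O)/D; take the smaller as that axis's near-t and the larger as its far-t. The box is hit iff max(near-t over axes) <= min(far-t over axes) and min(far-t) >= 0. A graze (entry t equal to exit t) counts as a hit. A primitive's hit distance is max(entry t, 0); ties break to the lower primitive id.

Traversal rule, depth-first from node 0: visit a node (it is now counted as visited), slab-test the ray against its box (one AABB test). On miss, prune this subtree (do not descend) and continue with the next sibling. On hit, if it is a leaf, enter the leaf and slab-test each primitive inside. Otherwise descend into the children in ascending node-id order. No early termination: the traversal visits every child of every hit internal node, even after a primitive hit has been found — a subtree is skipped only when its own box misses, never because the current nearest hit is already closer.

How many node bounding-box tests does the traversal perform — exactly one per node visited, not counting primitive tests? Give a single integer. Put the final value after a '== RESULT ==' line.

Trace the traversal:
N0 x:[8,25] y:[19/3,20] z:[8,67/3] -> hit [8,20], descend [3, 6, 8, 14]
  N3 x:[8,29/2] y:[47/3,20] z:[26/3,50/3] -> miss, prune
  N6 x:[39/2,25] y:[25/3,17] z:[8,14] -> miss, prune
  N8 x:[33/2,23] y:[8,19] z:[44/3,61/3] -> hit [33/2,19], descend [2, 9, 11, 12]
    N2 x:[20,23] y:[8,31/3] z:[56/3,61/3] -> miss, prune
    N9 x:[20,45/2] y:[13,46/3] z:[49/3,17] -> miss, prune
    N11 x:[17,21] y:[25/3,35/3] z:[44/3,50/3] -> miss, prune
    N12 x:[33/2,37/2] y:[14,19] z:[17,20] -> hit [17,37/2] leaf, test {P5@t=17, P6(miss)}
  N14 x:[8,14] y:[19/3,11] z:[8,67/3] -> hit [8,11], descend [1, 7, 13]
    N1 x:[12,25/2] y:[29/3,11] z:[12,41/3] -> miss, prune
    N7 x:[8,19/2] y:[22/3,28/3] z:[8,14] -> hit [8,28/3] leaf, test {P11(miss), P13@t=9}
    N13 x:[19/2,14] y:[19/3,25/3] z:[17,67/3] -> miss, prune

order=[0, 3, 6, 8, 2, 9, 11, 12, 14, 1, 7, 13]  |boxes|=12  |leaves|=2  hit=P13

== RESULT ==
12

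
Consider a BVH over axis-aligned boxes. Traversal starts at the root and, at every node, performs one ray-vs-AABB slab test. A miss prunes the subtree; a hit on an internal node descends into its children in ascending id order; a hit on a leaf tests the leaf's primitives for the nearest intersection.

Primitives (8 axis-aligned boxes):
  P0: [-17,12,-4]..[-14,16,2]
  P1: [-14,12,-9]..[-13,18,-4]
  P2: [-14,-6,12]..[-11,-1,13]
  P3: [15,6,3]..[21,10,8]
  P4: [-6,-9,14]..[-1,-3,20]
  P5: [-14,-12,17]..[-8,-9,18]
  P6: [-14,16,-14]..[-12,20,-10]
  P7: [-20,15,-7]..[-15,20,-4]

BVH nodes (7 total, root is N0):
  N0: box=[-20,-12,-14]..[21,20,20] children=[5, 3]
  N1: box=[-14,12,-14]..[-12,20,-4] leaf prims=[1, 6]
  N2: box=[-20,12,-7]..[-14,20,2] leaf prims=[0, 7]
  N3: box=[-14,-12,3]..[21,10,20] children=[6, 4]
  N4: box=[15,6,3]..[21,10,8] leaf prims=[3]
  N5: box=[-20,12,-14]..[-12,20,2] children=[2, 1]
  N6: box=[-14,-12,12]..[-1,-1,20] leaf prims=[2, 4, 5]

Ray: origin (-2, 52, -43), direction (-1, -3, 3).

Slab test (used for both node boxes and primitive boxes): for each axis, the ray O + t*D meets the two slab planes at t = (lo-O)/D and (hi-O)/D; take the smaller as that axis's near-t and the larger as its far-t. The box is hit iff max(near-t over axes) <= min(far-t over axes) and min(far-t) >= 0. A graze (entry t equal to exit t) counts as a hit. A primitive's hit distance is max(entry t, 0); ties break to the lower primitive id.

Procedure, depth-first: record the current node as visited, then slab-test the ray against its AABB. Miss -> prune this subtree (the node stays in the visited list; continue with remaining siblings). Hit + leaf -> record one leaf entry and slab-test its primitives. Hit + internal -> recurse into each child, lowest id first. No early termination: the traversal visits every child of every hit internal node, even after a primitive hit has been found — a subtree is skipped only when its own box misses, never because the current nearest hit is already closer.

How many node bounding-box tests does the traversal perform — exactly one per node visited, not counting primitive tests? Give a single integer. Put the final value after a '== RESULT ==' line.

Walk:
N0 x:[-23,18] y:[32/3,64/3] z:[29/3,21] -> hit [32/3,18], descend [3, 5]
  N3 x:[-23,12] y:[14,64/3] z:[46/3,21] -> miss, prune
  N5 x:[10,18] y:[32/3,40/3] z:[29/3,15] -> hit [32/3,40/3], descend [1, 2]
    N1 x:[10,12] y:[32/3,40/3] z:[29/3,13] -> hit [32/3,12] leaf, test {P1@t=34/3, P6@t=32/3}
    N2 x:[12,18] y:[32/3,40/3] z:[12,15] -> hit [12,40/3] leaf, test {P0@t=13, P7(miss)}

Summary -> nodes [0, 3, 5, 1, 2]; box-tests=5; leaf-entries=2; first=P6

== RESULT ==
5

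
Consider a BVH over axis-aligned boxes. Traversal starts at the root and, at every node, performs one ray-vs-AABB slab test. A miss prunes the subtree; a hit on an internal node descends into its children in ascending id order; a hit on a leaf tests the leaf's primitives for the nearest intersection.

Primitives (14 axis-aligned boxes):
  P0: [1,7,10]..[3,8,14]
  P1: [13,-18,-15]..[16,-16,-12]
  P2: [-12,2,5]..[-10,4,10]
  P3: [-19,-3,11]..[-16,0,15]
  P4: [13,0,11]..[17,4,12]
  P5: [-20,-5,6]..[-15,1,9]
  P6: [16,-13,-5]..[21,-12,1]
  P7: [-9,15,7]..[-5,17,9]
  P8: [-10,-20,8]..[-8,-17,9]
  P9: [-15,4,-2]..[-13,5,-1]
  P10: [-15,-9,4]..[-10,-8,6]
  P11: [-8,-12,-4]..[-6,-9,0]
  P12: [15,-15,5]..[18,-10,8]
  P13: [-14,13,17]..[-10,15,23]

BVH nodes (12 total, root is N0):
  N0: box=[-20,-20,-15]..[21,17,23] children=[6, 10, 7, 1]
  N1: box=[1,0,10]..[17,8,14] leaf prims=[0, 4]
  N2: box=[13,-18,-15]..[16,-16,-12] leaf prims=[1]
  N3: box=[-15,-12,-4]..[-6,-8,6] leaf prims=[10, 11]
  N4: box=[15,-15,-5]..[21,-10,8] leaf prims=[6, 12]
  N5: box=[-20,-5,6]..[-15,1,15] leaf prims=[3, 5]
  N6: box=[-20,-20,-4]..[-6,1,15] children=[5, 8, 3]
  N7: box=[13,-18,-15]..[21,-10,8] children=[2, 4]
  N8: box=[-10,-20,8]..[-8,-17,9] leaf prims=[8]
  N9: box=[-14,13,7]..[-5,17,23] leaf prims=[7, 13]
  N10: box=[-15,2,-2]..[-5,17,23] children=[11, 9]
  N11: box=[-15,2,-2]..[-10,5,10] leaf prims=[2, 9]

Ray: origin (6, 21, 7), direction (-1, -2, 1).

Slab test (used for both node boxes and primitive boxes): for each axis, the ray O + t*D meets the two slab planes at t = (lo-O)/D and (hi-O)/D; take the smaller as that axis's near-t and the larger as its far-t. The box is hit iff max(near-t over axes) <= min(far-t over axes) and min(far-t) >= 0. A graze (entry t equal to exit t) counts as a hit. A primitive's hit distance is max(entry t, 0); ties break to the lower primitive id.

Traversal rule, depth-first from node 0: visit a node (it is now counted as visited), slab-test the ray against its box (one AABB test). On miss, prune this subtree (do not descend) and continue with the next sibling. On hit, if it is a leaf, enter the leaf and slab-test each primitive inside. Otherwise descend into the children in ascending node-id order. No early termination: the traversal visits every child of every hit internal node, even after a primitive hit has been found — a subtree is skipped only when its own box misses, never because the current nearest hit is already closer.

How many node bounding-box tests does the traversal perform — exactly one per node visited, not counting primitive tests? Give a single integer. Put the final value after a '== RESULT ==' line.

Walk:
N0 x:[-15,26] y:[2,41/2] z:[-22,16] -> hit [2,16], descend [1, 6, 7, 10]
  N1 x:[-11,5] y:[13/2,21/2] z:[3,7] -> miss, prune
  N6 x:[12,26] y:[10,41/2] z:[-11,8] -> miss, prune
  N7 x:[-15,-7] y:[31/2,39/2] z:[-22,1] -> miss, prune
  N10 x:[11,21] y:[2,19/2] z:[-9,16] -> miss, prune

Visited [0, 1, 6, 7, 10]. Tests: 5 box, 0 leaf. Nearest: miss.

== RESULT ==
5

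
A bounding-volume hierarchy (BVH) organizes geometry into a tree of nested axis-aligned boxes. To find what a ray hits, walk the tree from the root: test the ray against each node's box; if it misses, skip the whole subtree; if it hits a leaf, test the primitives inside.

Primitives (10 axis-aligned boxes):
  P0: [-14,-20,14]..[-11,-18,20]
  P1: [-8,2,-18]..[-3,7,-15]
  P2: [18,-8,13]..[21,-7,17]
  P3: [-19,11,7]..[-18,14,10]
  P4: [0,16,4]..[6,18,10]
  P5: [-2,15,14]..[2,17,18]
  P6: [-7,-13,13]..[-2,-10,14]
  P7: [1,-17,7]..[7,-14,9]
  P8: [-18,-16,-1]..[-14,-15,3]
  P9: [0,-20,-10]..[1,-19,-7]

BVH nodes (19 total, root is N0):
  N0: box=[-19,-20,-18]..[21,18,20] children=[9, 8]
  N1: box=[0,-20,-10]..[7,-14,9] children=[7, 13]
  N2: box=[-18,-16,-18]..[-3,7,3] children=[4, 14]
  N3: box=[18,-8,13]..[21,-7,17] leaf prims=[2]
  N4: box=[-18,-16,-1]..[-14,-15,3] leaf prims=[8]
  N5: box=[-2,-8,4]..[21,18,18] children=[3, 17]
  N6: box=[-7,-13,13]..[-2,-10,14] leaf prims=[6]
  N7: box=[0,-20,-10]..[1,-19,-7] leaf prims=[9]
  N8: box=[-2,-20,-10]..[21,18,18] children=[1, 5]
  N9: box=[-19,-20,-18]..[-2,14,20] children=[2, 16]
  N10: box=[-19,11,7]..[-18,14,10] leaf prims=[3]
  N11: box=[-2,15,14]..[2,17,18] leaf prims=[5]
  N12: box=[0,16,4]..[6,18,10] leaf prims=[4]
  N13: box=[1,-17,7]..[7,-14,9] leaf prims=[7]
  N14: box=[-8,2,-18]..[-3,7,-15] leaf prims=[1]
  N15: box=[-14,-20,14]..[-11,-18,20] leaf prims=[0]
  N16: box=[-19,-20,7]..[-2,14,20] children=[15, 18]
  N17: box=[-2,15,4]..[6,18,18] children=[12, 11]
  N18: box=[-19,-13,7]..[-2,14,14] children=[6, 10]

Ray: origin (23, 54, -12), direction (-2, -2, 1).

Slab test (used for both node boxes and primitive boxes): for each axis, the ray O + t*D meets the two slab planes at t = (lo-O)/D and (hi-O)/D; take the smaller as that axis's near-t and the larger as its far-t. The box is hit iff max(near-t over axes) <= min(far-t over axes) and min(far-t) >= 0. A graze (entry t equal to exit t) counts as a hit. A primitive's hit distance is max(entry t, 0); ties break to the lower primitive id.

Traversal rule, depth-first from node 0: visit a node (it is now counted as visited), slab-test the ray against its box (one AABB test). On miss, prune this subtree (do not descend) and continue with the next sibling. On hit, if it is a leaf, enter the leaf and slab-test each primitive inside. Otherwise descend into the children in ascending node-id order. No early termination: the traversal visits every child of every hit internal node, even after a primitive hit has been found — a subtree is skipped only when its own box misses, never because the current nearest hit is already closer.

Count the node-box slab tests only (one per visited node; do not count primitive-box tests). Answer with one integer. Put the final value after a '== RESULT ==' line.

Traverse from the root:
N0 x:[1,21] y:[18,37] z:[-6,32] -> hit [18,21], descend [8, 9]
  N8 x:[1,25/2] y:[18,37] z:[2,30] -> miss, prune
  N9 x:[25/2,21] y:[20,37] z:[-6,32] -> hit [20,21], descend [2, 16]
    N2 x:[13,41/2] y:[47/2,35] z:[-6,15] -> miss, prune
    N16 x:[25/2,21] y:[20,37] z:[19,32] -> hit [20,21], descend [15, 18]
      N15 x:[17,37/2] y:[36,37] z:[26,32] -> miss, prune
      N18 x:[25/2,21] y:[20,67/2] z:[19,26] -> hit [20,21], descend [6, 10]
        N6 x:[25/2,15] y:[32,67/2] z:[25,26] -> miss, prune
        N10 x:[41/2,21] y:[20,43/2] z:[19,22] -> hit [41/2,21] leaf, test {P3@t=41/2}

Visited [0, 8, 9, 2, 16, 15, 18, 6, 10]. Tests: 9 box, 1 leaf. Nearest: P3.

== RESULT ==
9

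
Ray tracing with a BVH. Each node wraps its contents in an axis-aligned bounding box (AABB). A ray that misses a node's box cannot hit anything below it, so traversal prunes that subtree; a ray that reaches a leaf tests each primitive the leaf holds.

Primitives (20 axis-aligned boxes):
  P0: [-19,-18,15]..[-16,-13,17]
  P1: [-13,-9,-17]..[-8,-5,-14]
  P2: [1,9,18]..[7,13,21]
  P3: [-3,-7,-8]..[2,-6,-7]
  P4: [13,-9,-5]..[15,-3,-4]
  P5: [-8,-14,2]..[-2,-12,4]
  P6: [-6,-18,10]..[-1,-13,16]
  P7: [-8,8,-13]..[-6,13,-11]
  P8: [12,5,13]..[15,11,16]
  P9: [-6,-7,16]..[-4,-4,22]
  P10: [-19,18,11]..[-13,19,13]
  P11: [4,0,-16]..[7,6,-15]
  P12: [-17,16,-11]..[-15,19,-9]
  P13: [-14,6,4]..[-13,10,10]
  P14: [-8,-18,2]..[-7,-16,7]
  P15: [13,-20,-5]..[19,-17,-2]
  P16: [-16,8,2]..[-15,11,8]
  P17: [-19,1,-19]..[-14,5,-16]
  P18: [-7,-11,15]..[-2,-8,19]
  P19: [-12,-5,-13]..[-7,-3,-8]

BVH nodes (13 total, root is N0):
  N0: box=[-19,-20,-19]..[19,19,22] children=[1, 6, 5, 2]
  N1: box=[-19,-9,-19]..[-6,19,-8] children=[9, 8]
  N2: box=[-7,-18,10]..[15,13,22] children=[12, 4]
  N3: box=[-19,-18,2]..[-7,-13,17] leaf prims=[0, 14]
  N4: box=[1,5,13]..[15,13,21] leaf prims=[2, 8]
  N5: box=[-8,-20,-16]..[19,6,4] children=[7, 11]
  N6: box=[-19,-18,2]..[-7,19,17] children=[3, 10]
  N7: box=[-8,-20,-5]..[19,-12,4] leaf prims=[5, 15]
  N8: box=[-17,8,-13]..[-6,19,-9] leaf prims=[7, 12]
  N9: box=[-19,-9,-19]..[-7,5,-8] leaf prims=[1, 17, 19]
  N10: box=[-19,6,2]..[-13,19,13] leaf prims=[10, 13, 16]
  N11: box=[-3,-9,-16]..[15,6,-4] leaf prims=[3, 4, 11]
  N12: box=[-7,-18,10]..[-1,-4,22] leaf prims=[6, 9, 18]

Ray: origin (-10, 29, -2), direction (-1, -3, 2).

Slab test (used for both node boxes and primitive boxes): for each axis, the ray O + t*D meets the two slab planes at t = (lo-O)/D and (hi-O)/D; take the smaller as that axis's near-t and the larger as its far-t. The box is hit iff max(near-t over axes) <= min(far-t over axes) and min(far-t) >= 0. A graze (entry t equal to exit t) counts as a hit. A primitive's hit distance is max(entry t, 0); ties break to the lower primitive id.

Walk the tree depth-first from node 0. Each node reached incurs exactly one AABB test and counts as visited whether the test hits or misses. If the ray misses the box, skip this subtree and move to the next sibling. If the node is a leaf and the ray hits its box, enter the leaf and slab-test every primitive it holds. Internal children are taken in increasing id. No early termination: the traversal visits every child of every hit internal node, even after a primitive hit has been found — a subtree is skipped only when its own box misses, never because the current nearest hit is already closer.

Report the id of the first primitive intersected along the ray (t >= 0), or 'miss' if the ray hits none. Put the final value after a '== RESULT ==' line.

Walk:
N0 x:[-29,9] y:[10/3,49/3] z:[-17/2,12] -> hit [10/3,9], descend [1, 2, 5, 6]
  N1 x:[-4,9] y:[10/3,38/3] z:[-17/2,-3] -> miss, prune
  N2 x:[-25,-3] y:[16/3,47/3] z:[6,12] -> miss, prune
  N5 x:[-29,-2] y:[23/3,49/3] z:[-7,3] -> miss, prune
  N6 x:[-3,9] y:[10/3,47/3] z:[2,19/2] -> hit [10/3,9], descend [3, 10]
    N3 x:[-3,9] y:[14,47/3] z:[2,19/2] -> miss, prune
    N10 x:[3,9] y:[10/3,23/3] z:[2,15/2] -> hit [10/3,15/2] leaf, test {P10(miss), P13(miss), P16(miss)}

Visited [0, 1, 2, 5, 6, 3, 10]. Tests: 7 box, 1 leaf. Nearest: miss.

== RESULT ==
miss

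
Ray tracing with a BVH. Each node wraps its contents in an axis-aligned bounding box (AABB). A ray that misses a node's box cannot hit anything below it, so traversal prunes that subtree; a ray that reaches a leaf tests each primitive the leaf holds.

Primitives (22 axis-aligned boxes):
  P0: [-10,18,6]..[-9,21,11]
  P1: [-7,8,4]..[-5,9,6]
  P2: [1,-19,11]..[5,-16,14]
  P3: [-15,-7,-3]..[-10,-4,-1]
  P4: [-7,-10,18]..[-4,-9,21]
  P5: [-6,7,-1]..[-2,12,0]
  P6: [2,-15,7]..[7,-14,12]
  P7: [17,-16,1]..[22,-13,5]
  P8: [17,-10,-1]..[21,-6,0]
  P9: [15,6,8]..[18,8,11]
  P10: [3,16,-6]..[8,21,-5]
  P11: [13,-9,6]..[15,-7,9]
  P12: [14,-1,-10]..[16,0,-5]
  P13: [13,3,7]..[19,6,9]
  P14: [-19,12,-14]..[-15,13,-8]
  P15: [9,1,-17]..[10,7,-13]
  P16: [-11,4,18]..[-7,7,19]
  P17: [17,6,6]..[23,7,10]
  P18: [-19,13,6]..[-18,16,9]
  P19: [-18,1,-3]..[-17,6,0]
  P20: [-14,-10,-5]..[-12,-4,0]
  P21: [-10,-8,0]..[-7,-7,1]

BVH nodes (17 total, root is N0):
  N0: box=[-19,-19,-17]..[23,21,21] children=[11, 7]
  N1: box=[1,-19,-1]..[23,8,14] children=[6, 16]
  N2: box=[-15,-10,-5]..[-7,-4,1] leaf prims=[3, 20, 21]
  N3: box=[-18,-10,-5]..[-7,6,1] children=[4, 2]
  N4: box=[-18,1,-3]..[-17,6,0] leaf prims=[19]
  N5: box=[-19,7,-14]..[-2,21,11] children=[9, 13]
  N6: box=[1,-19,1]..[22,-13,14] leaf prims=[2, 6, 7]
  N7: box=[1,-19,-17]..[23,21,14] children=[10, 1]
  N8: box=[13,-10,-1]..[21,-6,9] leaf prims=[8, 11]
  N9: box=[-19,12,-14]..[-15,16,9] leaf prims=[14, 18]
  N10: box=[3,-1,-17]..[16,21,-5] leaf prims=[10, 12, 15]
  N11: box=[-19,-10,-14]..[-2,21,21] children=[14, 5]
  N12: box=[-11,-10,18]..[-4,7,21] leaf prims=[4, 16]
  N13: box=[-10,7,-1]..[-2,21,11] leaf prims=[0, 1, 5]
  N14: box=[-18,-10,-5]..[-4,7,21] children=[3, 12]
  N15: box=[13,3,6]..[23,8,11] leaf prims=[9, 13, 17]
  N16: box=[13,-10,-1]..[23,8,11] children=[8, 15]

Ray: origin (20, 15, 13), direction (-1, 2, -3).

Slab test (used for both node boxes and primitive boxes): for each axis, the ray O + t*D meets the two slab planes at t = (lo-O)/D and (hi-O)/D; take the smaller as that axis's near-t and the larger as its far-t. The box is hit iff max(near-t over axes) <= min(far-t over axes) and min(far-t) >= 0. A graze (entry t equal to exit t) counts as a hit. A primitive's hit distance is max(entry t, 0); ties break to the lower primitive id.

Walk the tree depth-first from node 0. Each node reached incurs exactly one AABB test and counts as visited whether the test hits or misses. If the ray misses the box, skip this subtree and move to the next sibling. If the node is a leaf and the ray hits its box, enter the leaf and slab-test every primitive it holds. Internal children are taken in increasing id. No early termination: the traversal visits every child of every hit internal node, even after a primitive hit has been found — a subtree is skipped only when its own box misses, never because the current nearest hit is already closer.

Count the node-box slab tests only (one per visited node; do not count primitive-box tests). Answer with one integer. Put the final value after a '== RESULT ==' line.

Trace the traversal:
N0 x:[-3,39] y:[-17,3] z:[-8/3,10] -> hit [-8/3,3], descend [7, 11]
  N7 x:[-3,19] y:[-17,3] z:[-1/3,10] -> hit [-1/3,3], descend [1, 10]
    N1 x:[-3,19] y:[-17,-7/2] z:[-1/3,14/3] -> miss, prune
    N10 x:[4,17] y:[-8,3] z:[6,10] -> miss, prune
  N11 x:[22,39] y:[-25/2,3] z:[-8/3,9] -> miss, prune

order=[0, 7, 1, 10, 11]  |boxes|=5  |leaves|=0  hit=miss

== RESULT ==
5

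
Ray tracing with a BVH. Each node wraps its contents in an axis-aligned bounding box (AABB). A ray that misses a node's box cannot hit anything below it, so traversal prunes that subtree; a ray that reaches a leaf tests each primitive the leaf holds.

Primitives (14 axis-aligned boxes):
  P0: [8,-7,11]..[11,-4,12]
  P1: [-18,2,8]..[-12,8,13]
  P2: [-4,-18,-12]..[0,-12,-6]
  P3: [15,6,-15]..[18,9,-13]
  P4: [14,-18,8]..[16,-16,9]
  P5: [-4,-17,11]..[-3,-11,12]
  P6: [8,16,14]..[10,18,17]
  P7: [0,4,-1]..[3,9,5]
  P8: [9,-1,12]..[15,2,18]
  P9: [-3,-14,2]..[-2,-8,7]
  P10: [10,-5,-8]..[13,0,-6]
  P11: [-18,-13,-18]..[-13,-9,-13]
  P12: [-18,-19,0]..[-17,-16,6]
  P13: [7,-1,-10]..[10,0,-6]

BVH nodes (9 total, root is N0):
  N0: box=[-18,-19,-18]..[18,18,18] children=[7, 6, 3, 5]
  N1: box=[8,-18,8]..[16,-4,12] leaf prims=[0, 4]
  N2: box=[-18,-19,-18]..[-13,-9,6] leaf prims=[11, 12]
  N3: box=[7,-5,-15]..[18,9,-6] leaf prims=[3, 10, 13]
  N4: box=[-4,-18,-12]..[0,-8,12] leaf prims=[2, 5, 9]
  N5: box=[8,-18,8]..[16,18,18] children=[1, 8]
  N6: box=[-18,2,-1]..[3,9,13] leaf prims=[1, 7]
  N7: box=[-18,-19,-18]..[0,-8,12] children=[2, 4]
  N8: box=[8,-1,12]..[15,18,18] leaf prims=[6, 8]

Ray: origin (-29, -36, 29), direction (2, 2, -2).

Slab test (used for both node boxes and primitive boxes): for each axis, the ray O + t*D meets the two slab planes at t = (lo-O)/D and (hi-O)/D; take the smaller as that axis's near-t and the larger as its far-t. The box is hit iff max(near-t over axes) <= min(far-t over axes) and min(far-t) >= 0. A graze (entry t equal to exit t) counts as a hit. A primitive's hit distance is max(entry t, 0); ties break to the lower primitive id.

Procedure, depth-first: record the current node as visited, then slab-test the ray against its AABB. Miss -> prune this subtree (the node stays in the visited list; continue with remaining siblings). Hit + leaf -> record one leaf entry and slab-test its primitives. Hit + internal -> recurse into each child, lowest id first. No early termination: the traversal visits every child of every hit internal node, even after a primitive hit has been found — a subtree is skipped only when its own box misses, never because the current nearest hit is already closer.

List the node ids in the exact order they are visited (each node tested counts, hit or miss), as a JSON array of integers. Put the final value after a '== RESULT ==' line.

Trace the traversal:
N0 x:[11/2,47/2] y:[17/2,27] z:[11/2,47/2] -> hit [17/2,47/2], descend [3, 5, 6, 7]
  N3 x:[18,47/2] y:[31/2,45/2] z:[35/2,22] -> hit [18,22] leaf, test {P3@t=22, P10(miss), P13@t=18}
  N5 x:[37/2,45/2] y:[9,27] z:[11/2,21/2] -> miss, prune
  N6 x:[11/2,16] y:[19,45/2] z:[8,15] -> miss, prune
  N7 x:[11/2,29/2] y:[17/2,14] z:[17/2,47/2] -> hit [17/2,14], descend [2, 4]
    N2 x:[11/2,8] y:[17/2,27/2] z:[23/2,47/2] -> miss, prune
    N4 x:[25/2,29/2] y:[9,14] z:[17/2,41/2] -> hit [25/2,14] leaf, test {P2(miss), P5(miss), P9@t=13}

Visited [0, 3, 5, 6, 7, 2, 4]. Tests: 7 box, 2 leaf. Nearest: P9.

== RESULT ==
[0, 3, 5, 6, 7, 2, 4]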